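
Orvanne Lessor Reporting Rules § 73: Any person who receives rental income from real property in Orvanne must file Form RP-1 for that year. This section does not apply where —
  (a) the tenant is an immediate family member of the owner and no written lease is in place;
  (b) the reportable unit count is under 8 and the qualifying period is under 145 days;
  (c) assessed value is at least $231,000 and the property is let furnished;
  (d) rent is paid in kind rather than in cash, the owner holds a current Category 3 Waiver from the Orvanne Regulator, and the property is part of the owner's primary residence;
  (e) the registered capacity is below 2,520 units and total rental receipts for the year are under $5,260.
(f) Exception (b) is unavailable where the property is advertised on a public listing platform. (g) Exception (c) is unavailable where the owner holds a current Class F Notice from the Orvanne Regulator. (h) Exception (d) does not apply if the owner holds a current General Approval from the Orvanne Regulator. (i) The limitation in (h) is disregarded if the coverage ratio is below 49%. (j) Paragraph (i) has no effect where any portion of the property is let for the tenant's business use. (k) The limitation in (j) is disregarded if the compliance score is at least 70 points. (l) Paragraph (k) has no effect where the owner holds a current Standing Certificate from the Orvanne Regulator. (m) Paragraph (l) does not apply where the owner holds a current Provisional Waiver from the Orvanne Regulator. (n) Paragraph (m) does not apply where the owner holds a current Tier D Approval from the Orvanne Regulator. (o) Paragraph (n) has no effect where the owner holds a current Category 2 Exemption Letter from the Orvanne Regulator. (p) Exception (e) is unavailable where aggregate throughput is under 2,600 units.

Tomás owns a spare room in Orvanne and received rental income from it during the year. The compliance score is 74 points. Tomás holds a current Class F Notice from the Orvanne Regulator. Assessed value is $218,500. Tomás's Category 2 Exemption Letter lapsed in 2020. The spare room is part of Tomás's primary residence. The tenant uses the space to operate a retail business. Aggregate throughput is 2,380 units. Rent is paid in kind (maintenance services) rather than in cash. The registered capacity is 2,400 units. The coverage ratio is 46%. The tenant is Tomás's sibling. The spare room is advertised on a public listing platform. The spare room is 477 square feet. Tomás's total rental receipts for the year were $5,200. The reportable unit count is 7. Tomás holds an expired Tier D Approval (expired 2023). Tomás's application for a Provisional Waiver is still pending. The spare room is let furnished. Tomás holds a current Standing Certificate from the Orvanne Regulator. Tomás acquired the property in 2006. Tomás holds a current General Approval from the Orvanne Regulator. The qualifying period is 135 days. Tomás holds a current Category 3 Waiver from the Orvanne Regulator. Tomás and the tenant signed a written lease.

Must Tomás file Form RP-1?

Yes — Tomás must file Form RP-1.

Exception (a) fails — a written lease is in place.
Exception (b): the reportable unit count is 7, under the 8 limit; the qualifying period is 135 days, under the 145 days limit — every condition holds. Turning to paragraph (f): (f) operates against (b): the property is publicly advertised. (b) is therefore removed.
Exception (c) fails — assessed value is $218,500, short of $231,000.
Exception (d) is satisfied on its face — rent is paid in kind; a current Category 3 Waiver is held; the spare room is part of the primary residence. But applying paragraphs (h)–(o): (h) operates against (d): a current General Approval is held. (i) applies (the coverage ratio is 46%, below the 49% limit), but is itself disapplied by (j): (j) is engaged — the space is let for business use. (k) would limit (j) — the compliance score is 74 points, meeting the 70 points threshold — but (l) sets (k) aside: (l) operates against (k): a current Standing Certificate is held. (m), which would lift (l), does not operate here — the Provisional Waiver is not current. (d) is therefore removed.
All of (e)'s requirements are met (the registered capacity is 2,400 units, below the 2,520 units limit; total rental receipts for the year are $5,200, under the $5,260 limit). Turning to paragraph (p): (p) applies — aggregate throughput is 2,380 units, under the 2,600 units limit. So (e) is unavailable.
No exception applies. The general rule governs.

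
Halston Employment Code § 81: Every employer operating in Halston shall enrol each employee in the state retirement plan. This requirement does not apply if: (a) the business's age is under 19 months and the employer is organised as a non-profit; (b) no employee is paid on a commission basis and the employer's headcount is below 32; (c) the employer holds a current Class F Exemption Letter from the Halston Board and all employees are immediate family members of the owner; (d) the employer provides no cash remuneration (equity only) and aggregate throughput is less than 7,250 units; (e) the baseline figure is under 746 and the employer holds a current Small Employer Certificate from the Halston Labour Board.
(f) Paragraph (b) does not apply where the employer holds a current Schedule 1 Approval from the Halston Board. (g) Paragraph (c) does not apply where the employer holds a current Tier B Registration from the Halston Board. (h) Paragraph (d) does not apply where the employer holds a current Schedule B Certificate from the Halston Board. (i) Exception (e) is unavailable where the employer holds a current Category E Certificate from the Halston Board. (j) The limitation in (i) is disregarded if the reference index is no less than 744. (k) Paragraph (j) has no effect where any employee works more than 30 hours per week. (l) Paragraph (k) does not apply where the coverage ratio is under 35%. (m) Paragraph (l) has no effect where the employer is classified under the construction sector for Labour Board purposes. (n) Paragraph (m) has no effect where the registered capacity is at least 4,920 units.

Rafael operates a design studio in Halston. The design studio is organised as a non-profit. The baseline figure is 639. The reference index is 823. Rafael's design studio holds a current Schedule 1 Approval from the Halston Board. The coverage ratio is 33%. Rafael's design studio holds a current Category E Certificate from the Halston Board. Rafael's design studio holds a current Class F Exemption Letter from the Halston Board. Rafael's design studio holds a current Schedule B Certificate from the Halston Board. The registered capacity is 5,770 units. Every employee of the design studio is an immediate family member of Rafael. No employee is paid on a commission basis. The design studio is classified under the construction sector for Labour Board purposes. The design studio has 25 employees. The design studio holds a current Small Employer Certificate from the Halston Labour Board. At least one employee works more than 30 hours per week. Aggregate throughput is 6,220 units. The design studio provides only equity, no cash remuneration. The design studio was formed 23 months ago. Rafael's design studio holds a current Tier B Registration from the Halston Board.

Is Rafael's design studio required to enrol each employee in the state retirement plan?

Exception (a) does not apply: the business's age is 23 months, not under 19 months.
Exception (b) is satisfied on its face — no employee is paid on commission; the employer's headcount is 25, below the 32 limit. Turning to paragraph (f): (f) applies — a current Schedule 1 Approval is held. So (b) is unavailable.
Exception (c) is satisfied on its face — a current Class F Exemption Letter is held; every employee is an immediate family member. Turning to paragraph (g): (g) is engaged — a current Tier B Registration is held. (c) is therefore removed.
All of (d)'s requirements are met (remuneration is equity-only; aggregate throughput is 6,220 units, less than the 7,250 units limit). But applying paragraph (h): (h) applies — a current Schedule B Certificate is held. So (d) is unavailable.
Exception (e)'s conditions are all satisfied: the baseline figure is 639, under the 746 limit; a current Small Employer Certificate is held. Under paragraphs (i)–(n): (i) would limit (e) — a current Category E Certificate is held — but (j) sets (i) aside: (j) operates — the reference index is 823, meeting the 744 threshold. (k) would limit (j) — at least one employee exceeds 30 hours/week — but (l) sets (k) aside: (l) is triggered — the coverage ratio is 33%, under the 35% limit. (m) is engaged (the design studio is classified under the construction sector), but is itself disapplied by (n): (n) operates against (m): the registered capacity is 5,770 units, meeting the 4,920 units threshold. So (e) applies.

No — exception (e) applies; Rafael's design studio is not required to enrol each employee in the state retirement plan.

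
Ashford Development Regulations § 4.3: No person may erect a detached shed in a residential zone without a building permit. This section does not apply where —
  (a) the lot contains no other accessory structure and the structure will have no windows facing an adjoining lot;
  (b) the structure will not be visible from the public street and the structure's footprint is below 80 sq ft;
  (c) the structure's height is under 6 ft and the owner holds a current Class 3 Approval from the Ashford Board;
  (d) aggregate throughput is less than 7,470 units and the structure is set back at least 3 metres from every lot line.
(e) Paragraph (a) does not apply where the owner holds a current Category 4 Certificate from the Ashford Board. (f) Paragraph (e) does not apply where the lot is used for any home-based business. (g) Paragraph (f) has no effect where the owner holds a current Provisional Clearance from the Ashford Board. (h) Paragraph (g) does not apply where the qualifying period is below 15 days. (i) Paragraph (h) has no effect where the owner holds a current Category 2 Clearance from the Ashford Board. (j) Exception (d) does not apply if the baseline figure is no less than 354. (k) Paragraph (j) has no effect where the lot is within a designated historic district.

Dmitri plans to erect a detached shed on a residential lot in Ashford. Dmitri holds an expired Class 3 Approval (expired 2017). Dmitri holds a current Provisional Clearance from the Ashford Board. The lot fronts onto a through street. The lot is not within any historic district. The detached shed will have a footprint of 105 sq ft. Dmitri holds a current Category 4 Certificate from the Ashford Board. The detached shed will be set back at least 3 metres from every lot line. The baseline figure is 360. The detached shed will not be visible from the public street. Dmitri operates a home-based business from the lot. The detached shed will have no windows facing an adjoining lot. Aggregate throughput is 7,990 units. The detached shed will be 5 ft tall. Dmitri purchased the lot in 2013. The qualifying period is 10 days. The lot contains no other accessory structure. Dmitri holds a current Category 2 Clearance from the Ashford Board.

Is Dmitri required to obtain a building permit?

All of (a)'s requirements are met (the lot has no other accessory structure; no windows face an adjoining lot). However, paragraphs (e)–(i) must be considered: (e) operates against (a): a current Category 4 Certificate is held. (f) would limit (e) — a home-based business operates on the lot — but (g) sets (f) aside: (g) is triggered — a current Provisional Clearance is held. (h) is triggered (the qualifying period is 10 days, below the 15 days limit), but is itself disapplied by (i): (i) is triggered — a current Category 2 Clearance is held. Exception (a) does not apply.
Exception (b) does not apply: the structure's footprint is 105 sq ft, not below 80 sq ft.
Exception (c) fails — the Class 3 Approval is not current.
Exception (d) fails — aggregate throughput is 7,990 units, not less than 7,470 units.
No exception displaces § 4.3.

Yes — Dmitri must obtain a building permit.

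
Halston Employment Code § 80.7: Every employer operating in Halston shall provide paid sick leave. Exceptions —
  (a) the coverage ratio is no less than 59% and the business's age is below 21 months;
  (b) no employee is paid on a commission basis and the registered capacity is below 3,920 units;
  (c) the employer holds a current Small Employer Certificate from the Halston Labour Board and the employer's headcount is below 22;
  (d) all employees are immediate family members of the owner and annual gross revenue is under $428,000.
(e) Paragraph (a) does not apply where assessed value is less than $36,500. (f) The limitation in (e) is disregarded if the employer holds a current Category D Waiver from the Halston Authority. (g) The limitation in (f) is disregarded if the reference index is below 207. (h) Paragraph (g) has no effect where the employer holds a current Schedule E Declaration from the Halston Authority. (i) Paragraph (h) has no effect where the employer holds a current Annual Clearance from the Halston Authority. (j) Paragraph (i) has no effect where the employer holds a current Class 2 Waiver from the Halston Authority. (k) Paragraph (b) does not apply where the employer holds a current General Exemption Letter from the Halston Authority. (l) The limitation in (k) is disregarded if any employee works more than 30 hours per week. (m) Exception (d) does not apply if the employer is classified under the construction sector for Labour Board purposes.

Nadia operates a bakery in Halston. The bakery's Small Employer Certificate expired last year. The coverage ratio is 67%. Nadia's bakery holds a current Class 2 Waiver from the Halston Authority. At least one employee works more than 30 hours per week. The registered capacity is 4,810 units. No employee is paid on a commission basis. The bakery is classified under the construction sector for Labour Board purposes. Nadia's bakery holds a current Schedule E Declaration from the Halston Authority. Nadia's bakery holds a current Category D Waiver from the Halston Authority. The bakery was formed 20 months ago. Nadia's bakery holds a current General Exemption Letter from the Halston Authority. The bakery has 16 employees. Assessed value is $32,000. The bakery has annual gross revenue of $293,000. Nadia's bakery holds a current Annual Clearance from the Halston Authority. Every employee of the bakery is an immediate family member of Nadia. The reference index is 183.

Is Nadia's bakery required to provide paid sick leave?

No — exception (a) applies; Nadia's bakery is not required to provide paid sick leave.

Exception (a) is satisfied on its face — the coverage ratio is 67%, meeting the 59% threshold; the business's age is 20 months, below the 21 months limit. Considering the limiting provisions: (e) would limit (a) — assessed value is $32,000, less than the $36,500 limit — but (f) sets (e) aside: (f) operates against (e): a current Category D Waiver is held. (g) would limit (f) — the reference index is 183, below the 207 limit — but (h) sets (g) aside: (h) is triggered — a current Schedule E Declaration is held. (i) would limit (h) — a current Annual Clearance is held — but (j) sets (i) aside: (j) operates against (i): a current Class 2 Waiver is held. Exception (a) stands.
Exception (b) does not apply: the registered capacity is 4,810 units, not below 3,920 units.
Exception (c) requires that the employer holds a current Small Employer Certificate from the Halston Labour Board; but the Small Employer Certificate has expired, so (c) is unavailable.
All of (d)'s requirements are met (every employee is an immediate family member; annual gross revenue is $293,000, under the $428,000 limit). Turning to paragraph (m): (m) operates against (d): the bakery is classified under the construction sector. (d) is therefore removed.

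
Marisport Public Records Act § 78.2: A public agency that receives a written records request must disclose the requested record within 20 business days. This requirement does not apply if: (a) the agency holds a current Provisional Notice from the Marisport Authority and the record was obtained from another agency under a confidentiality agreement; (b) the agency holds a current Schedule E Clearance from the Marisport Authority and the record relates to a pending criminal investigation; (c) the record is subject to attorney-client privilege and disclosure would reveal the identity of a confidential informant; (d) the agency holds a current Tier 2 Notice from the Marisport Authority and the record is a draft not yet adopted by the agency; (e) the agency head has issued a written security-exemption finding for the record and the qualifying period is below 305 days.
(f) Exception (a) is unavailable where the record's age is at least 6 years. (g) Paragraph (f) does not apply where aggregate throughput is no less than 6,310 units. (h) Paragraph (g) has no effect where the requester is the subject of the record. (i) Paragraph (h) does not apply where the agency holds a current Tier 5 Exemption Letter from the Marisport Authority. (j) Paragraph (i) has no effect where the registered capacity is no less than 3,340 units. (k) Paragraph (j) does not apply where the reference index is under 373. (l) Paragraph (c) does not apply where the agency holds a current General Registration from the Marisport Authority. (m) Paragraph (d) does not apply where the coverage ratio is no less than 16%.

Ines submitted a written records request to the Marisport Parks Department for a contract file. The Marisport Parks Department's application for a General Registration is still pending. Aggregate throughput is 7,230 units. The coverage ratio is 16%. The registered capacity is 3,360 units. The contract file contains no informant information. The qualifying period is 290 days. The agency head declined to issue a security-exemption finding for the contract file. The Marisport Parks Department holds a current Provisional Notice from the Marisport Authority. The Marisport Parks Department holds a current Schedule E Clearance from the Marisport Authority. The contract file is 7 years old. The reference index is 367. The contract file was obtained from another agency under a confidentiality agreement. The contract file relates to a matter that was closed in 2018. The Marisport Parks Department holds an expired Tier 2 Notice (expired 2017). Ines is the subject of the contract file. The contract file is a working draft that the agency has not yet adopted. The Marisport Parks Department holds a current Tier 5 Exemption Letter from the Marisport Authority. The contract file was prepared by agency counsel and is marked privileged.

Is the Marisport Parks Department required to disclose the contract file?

Exception (a): a current Provisional Notice is held; the contract file was obtained under a confidentiality agreement — every condition holds. Considering the limiting provisions: (f) would limit (a) — the record's age is 7 years, meeting the 6 years threshold — but (g) sets (f) aside: (g) is triggered — aggregate throughput is 7,230 units, meeting the 6,310 units threshold. (h) would limit (g) — Ines is the subject of the contract file — but (i) sets (h) aside: (i) operates against (h): a current Tier 5 Exemption Letter is held. (j) would limit (i) — the registered capacity is 3,360 units, meeting the 3,340 units threshold — but (k) sets (j) aside: (k) is engaged — the reference index is 367, under the 373 limit. So (a) applies.
Exception (b) fails — the contract file relates to a closed matter.
Exception (c) does not apply: the contract file contains no informant information.
Exception (d) requires that the agency holds a current Tier 2 Notice from the Marisport Authority; but there is no Tier 2 Notice in force, so (d) is unavailable.
Exception (e) requires that the agency head has issued a written security-exemption finding for the record; but the agency head declined to issue a security-exemption finding, so (e) is unavailable.

No — exception (a) applies; the Marisport Parks Department is not required to disclose the contract file.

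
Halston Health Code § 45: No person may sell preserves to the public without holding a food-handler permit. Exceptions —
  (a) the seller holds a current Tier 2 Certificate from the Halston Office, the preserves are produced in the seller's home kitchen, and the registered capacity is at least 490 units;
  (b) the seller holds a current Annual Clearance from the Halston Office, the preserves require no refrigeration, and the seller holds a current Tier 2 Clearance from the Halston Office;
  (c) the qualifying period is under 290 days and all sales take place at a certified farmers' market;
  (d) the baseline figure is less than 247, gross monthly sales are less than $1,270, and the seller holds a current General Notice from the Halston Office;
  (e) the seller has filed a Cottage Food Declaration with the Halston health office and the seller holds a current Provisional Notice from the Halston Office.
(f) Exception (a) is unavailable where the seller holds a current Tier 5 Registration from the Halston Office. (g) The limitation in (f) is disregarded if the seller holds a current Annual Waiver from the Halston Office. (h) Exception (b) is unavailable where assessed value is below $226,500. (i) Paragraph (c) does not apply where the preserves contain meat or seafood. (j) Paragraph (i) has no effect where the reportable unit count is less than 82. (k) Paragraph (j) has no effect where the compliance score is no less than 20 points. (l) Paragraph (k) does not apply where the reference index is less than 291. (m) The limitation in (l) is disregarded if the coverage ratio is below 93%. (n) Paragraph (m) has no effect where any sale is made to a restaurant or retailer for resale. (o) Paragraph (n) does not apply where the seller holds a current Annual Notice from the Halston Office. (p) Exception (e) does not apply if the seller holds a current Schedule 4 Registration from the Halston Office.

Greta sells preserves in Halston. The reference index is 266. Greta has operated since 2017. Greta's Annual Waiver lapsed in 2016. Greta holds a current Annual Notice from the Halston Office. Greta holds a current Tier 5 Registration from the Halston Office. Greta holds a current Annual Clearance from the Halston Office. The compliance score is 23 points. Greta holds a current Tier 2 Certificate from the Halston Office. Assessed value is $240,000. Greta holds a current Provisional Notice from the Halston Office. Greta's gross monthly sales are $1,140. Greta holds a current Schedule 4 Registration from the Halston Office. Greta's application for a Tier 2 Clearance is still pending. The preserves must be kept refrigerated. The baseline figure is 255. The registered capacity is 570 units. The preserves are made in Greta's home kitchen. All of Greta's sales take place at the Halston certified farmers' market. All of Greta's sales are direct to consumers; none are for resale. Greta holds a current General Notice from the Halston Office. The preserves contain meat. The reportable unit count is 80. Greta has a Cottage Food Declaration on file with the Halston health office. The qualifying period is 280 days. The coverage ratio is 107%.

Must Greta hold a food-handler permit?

No — exception (c) applies; Greta is not required to hold a food-handler permit.

All of (a)'s requirements are met (a current Tier 2 Certificate is held; the preserves are home-kitchen produced; the registered capacity is 570 units, meeting the 490 units threshold). However, paragraphs (f)–(g) must be considered: (f) operates against (a): a current Tier 5 Registration is held. (g) does not operate here (no current Annual Waiver is held), so (f) stands. (a) is therefore removed.
Exception (b) fails — the preserves require refrigeration.
Exception (c) is satisfied on its face — the qualifying period is 280 days, under the 290 days limit; all sales are at a certified farmers' market. Considering the limiting provisions: (i) is engaged (the preserves contain meat), but is set aside by (j): (j) operates against (i): the reportable unit count is 80, less than the 82 limit. (k) applies (the compliance score is 23 points, meeting the 20 points threshold), but is overridden by (l): (l) operates against (k): the reference index is 266, less than the 291 limit. (m) is not engaged (the coverage ratio is 107%, not below 93%), so (l) stands. Exception (c) stands.
Exception (d) requires that the baseline figure is less than 247; but the baseline figure is 255, not less than 247, so (d) is unavailable.
Exception (e)'s conditions are all satisfied: a Cottage Food Declaration is on file; a current Provisional Notice is held. But: (p) is engaged — a current Schedule 4 Registration is held. (e) is therefore removed.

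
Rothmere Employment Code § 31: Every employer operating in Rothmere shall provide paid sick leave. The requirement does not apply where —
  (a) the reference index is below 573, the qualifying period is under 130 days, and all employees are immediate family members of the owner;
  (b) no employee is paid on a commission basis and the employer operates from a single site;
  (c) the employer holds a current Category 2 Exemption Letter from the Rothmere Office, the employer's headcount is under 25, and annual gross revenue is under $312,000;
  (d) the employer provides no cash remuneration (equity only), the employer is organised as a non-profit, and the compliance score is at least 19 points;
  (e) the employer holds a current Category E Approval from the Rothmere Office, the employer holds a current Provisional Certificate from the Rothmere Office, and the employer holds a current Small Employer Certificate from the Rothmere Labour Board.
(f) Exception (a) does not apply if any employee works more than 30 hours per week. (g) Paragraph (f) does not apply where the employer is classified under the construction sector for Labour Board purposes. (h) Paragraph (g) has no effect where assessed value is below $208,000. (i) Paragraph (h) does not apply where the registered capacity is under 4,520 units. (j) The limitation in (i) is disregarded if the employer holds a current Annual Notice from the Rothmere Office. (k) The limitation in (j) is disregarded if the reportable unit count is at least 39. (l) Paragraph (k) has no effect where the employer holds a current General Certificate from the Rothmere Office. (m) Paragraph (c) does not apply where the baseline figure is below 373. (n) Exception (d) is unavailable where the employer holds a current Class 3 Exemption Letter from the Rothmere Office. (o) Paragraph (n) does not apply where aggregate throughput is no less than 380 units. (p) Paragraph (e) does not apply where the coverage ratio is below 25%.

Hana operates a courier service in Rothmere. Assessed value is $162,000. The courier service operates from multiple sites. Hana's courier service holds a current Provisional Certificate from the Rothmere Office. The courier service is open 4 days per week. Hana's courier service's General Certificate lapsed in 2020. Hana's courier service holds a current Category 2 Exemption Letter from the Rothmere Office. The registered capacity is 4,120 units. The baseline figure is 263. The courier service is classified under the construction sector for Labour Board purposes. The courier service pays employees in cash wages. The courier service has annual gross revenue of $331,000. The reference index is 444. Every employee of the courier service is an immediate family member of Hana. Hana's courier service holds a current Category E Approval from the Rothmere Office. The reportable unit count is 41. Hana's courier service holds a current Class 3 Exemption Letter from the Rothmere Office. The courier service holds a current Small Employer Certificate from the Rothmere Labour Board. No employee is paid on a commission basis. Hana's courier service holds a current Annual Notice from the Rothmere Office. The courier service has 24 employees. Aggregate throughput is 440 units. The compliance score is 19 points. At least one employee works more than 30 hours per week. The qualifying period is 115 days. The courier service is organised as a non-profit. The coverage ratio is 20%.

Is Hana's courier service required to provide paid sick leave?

Exception (a)'s conditions are all satisfied: the reference index is 444, below the 573 limit; the qualifying period is 115 days, under the 130 days limit; every employee is an immediate family member. Under paragraphs (f)–(l): (f) would limit (a) — at least one employee exceeds 30 hours/week — but (g) sets (f) aside: (g) operates — the courier service is classified under the construction sector. (h) operates (assessed value is $162,000, below the $208,000 limit), but is itself disapplied by (i): (i) applies — the registered capacity is 4,120 units, under the 4,520 units limit. (j) is triggered (a current Annual Notice is held), but is set aside by (k): (k) operates against (j): the reportable unit count is 41, meeting the 39 threshold. (l) does not operate here (no current General Certificate is held), so (k) stands. So (a) applies.
Exception (b) fails — the employer operates from multiple sites.
Exception (c) requires that annual gross revenue is under $312,000; but annual gross revenue is $331,000, not under $312,000, so (c) is unavailable.
Exception (d) fails — employees are paid cash wages.
Exception (e): a current Category E Approval is held; a current Provisional Certificate is held; a current Small Employer Certificate is held — every condition holds. But applying paragraph (p): (p) operates against (e): the coverage ratio is 20%, below the 25% limit. So (e) is unavailable.

No — exception (a) applies; Hana's courier service is not required to provide paid sick leave.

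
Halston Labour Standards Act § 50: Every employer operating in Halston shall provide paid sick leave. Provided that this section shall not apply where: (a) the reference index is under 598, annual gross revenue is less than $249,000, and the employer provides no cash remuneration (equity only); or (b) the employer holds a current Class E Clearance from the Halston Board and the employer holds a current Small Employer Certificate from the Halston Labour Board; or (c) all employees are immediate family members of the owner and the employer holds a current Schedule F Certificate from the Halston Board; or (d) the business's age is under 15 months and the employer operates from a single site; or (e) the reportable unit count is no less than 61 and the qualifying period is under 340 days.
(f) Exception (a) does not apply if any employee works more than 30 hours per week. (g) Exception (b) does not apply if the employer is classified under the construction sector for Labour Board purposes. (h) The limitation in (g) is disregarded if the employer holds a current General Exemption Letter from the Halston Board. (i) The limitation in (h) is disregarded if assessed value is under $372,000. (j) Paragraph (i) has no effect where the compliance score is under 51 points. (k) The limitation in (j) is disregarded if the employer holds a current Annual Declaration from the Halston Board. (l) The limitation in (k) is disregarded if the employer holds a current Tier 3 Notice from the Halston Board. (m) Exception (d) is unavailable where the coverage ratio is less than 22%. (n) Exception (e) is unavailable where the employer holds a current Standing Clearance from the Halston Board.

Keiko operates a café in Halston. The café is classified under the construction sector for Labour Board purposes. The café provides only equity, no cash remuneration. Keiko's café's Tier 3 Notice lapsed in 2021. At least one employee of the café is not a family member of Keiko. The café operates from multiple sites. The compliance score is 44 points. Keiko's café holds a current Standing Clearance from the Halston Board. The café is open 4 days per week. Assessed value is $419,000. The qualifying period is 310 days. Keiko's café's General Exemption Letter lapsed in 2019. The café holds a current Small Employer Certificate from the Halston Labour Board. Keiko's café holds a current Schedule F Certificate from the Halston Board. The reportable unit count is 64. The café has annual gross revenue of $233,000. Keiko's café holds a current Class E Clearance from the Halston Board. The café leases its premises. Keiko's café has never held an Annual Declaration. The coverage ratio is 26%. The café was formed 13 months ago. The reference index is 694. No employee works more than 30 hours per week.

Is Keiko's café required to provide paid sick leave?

Exception (a) requires that the reference index is under 598; but the reference index is 694, not under 598, so (a) is unavailable.
Exception (b): a current Class E Clearance is held; a current Small Employer Certificate is held — every condition holds. But: (g) operates — the café is classified under the construction sector. (h) is not triggered (no current General Exemption Letter is held), so (g) stands. So (b) is unavailable.
Exception (c) does not apply: at least one employee is not a family member.
Exception (d) fails — the employer operates from multiple sites.
Exception (e)'s conditions are all satisfied: the reportable unit count is 64, meeting the 61 threshold; the qualifying period is 310 days, under the 340 days limit. However, paragraph (n) must be considered: (n) operates against (e): a current Standing Clearance is held. Exception (e) does not apply.
No exception is made out. Keiko's café falls within the general rule.

Yes — Keiko's café must provide paid sick leave.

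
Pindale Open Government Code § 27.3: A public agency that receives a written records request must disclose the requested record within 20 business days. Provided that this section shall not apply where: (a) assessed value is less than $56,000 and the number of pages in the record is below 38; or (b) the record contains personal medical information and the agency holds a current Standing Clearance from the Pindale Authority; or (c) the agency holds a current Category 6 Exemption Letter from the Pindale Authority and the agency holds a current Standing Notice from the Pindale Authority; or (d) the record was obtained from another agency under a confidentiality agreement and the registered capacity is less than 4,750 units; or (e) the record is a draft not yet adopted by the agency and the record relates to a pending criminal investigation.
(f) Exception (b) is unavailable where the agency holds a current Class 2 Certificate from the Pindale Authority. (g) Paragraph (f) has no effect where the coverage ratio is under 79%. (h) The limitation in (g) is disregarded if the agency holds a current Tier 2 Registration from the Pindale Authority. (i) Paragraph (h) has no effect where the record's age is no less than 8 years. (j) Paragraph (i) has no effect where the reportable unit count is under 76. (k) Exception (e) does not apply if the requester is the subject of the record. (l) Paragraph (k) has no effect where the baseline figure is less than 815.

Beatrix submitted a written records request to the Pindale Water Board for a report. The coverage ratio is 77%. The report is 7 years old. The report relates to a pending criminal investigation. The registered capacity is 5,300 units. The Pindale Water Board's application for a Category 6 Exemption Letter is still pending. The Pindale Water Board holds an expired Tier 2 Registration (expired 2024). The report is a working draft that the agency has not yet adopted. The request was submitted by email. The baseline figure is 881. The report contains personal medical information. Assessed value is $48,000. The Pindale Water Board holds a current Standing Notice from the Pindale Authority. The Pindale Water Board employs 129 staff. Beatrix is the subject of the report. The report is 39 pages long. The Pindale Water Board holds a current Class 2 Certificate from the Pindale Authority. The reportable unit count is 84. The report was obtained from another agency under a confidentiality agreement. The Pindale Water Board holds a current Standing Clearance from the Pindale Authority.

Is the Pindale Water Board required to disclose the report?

Exception (a) fails — the number of pages in the record is 39, not below 38.
Exception (b): the report contains personal medical information; a current Standing Clearance is held — every condition holds. Under paragraphs (f)–(j): (f) would limit (b) — a current Class 2 Certificate is held — but (g) sets (f) aside: (g) operates against (f): the coverage ratio is 77%, under the 79% limit. (h) does not operate here (there is no Tier 2 Registration in force), so (g) stands. Exception (b) stands.
Exception (c) requires that the agency holds a current Category 6 Exemption Letter from the Pindale Authority; but no current Category 6 Exemption Letter is held, so (c) is unavailable.
Exception (d) fails — the registered capacity is 5,300 units, not less than 4,750 units.
Exception (e)'s conditions are all satisfied: the report is an unadopted draft; the report relates to a pending investigation. But: (k) is engaged — Beatrix is the subject of the report. (l) does not operate here (the baseline figure is 881, not less than 815), so (k) stands. Exception (e) does not apply.

No — exception (b) applies; the Pindale Water Board is not required to disclose the report.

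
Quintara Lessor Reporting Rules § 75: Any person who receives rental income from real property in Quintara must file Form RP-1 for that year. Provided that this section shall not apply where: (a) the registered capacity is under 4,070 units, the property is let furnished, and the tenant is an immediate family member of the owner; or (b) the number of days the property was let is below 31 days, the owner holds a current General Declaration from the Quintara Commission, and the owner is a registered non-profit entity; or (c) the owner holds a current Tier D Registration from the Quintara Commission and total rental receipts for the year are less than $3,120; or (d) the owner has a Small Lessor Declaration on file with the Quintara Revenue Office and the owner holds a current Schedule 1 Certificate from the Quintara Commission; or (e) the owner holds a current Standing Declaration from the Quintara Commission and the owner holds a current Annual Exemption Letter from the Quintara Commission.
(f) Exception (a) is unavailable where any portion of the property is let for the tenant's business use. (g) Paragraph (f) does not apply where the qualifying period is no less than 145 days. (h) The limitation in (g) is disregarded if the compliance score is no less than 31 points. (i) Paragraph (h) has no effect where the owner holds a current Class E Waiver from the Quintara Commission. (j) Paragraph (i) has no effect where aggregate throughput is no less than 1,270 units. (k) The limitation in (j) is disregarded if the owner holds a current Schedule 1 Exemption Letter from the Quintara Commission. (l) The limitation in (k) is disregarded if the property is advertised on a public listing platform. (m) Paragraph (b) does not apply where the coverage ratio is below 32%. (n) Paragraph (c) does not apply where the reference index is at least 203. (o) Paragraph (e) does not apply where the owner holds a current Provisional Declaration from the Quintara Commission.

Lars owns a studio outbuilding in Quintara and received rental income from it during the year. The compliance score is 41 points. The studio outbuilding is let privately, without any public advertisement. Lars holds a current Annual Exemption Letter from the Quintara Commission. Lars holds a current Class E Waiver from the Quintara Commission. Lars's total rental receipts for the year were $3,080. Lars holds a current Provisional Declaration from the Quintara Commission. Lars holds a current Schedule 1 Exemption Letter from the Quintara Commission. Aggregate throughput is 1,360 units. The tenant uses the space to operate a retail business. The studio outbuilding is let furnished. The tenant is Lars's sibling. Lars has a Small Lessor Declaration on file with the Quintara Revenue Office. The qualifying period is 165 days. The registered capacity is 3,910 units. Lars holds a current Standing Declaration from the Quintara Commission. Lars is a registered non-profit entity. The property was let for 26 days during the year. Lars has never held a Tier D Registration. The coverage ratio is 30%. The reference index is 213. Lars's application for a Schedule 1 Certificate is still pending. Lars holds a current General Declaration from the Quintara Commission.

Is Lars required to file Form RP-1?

No — exception (a) applies; Lars is not required to file Form RP-1.

Exception (a)'s conditions are all satisfied: the registered capacity is 3,910 units, under the 4,070 units limit; the property is let furnished; the tenant is an immediate family member. Considering the limiting provisions: (f) would limit (a) — the space is let for business use — but (g) sets (f) aside: (g) is triggered — the qualifying period is 165 days, meeting the 145 days threshold. (h) would limit (g) — the compliance score is 41 points, meeting the 31 points threshold — but (i) sets (h) aside: (i) operates against (h): a current Class E Waiver is held. (j) would limit (i) — aggregate throughput is 1,360 units, meeting the 1,270 units threshold — but (k) sets (j) aside: (k) operates — a current Schedule 1 Exemption Letter is held. (l) does not operate here (the property is let privately without advertisement), so (k) stands. Exception (a) stands.
Exception (b): the number of days the property was let is 26 days, below the 31 days limit; a current General Declaration is held; Lars is a registered non-profit — every condition holds. However, paragraph (m) must be considered: (m) is engaged — the coverage ratio is 30%, below the 32% limit. So (b) is unavailable.
Exception (c) requires that the owner holds a current Tier D Registration from the Quintara Commission; but no current Tier D Registration is held, so (c) is unavailable.
Exception (d) fails — no current Schedule 1 Certificate is held.
Exception (e)'s conditions are all satisfied: a current Standing Declaration is held; a current Annual Exemption Letter is held. However, paragraph (o) must be considered: (o) operates against (e): a current Provisional Declaration is held. Exception (e) does not apply.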